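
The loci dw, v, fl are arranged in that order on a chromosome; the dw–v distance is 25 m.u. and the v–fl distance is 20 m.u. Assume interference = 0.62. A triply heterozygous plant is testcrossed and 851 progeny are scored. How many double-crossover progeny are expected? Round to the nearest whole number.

16

Map distances give recombination frequencies of 0.250 and 0.200 for the two intervals.
With interference 0.62 (so coincidence = 0.38), expected double-crossover frequency = 0.250 × 0.200 × 0.38 = 0.01900.
Expected number = 0.01900 × 851 = 16.17 ≈ 16.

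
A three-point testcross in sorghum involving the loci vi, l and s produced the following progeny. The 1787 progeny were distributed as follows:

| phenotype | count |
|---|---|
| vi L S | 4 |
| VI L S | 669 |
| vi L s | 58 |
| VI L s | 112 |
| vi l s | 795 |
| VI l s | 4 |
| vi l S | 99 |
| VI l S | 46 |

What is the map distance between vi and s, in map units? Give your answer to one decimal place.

The two most frequent reciprocal classes, vi l s and VI L S, are the parental types, so the F1 was vi l s / VI L S.
The two rarest classes, VI l s and vi L S, are the double crossovers. Comparing them with the parentals, only the vi allele has switched, so vi is the middle locus and the order is s – vi – l.
Crossovers in the s–vi interval produce the single-crossover classes vi l S and VI L s (99 + 112 = 211) plus the double crossovers (8).
RF(s–vi) = (211 + 8) / 1787 = 219/1787 = 0.1226 → 12.3 map units.

12.3 map units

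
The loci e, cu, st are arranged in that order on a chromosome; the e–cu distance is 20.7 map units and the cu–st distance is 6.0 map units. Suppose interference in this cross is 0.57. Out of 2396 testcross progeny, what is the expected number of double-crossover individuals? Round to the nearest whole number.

13

Map distances give recombination frequencies of 0.207 and 0.060 for the two intervals.
With interference 0.57 (so coincidence = 0.43), expected double-crossover frequency = 0.207 × 0.060 × 0.43 = 0.00534.
Expected number = 0.00534 × 2396 = 12.80 ≈ 13.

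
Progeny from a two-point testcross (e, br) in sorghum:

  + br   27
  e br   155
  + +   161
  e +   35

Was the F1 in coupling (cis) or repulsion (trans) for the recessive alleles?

The two most frequent classes are + + (161) and e br (155); these are the parental (non-recombinant) types.
So the F1 carried + + on one chromosome and e br on the other — the recessive alleles are on the same chromosome (cis / coupling).

cis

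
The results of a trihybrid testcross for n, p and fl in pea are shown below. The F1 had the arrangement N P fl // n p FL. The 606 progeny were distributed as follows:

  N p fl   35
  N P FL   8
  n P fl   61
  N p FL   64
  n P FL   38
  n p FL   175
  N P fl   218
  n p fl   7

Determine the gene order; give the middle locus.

The two rarest classes, N P FL and n p fl, are the double crossovers. Comparing them with the parentals, only the fl allele has switched, so fl is the middle locus and the order is n – fl – p.

fl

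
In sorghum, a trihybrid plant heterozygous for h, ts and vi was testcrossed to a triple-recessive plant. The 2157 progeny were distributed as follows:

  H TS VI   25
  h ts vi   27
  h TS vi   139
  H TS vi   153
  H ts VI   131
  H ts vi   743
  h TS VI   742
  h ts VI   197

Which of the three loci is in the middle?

The two most frequent reciprocal classes, H ts vi and h TS VI, are the parental types, so the F1 was H ts vi / h TS VI.
The two rarest classes, h ts vi and H TS VI, are the double crossovers. Comparing them with the parentals, only the h allele has switched, so h is the middle locus and the order is ts – h – vi.

h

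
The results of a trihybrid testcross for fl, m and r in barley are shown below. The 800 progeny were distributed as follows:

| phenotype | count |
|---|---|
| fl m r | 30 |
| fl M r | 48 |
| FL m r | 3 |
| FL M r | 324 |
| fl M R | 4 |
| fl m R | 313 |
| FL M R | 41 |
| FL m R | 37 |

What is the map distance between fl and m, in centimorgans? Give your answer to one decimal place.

The two most frequent reciprocal classes, FL M r and fl m R, are the parental types, so the F1 was FL M r / fl m R.
The two rarest classes, FL m r and fl M R, are the double crossovers. Comparing them with the parentals, only the m allele has switched, so m is the middle locus and the order is fl – m – r.
Crossovers in the fl–m interval produce the single-crossover classes fl M r and FL m R (48 + 37 = 85) plus the double crossovers (7).
RF(fl–m) = (85 + 7) / 800 = 92/800 = 0.1150 → 11.5 centimorgans.

11.5 centimorgans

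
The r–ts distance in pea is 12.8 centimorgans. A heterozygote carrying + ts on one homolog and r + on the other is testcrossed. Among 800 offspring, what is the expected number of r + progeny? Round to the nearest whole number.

349

A map distance of 12.8 centimorgans corresponds to a recombination frequency of 0.128.
The F1 is + ts / r +, so r + is a parental gamete class with expected frequency (1 − r)/2 = 0.872/2 = 0.4360.
Expected number = 0.4360 × 800 = 348.80 ≈ 349.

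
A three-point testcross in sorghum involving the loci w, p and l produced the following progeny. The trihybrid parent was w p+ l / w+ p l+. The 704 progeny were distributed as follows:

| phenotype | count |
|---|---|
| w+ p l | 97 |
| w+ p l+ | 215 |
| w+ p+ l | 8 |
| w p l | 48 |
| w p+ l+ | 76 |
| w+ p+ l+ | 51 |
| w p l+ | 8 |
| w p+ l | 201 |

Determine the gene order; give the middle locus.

w

The two rarest classes, w+ p+ l and w p l+, are the double crossovers. Comparing them with the parentals, only the w allele has switched, so w is the middle locus and the order is p – w – l.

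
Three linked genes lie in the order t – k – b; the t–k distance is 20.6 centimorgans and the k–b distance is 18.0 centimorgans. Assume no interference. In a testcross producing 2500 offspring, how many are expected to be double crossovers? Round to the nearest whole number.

Map distances give recombination frequencies of 0.206 and 0.180 for the two intervals.
With no interference, expected double-crossover frequency = 0.206 × 0.180 = 0.03708.
Expected number = 0.03708 × 2500 = 92.70 ≈ 93.

93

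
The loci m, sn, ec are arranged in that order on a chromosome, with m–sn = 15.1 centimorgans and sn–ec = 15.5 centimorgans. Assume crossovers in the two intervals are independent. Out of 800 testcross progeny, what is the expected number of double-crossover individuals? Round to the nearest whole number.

19

Map distances give recombination frequencies of 0.151 and 0.155 for the two intervals.
With no interference, expected double-crossover frequency = 0.151 × 0.155 = 0.02340.
Expected number = 0.02340 × 800 = 18.72 ≈ 19.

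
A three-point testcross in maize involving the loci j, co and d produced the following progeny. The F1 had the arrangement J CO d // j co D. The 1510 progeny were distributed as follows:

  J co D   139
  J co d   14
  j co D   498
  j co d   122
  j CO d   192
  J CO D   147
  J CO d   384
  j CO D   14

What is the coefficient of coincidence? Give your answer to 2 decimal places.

The two rarest classes, J co d and j CO D, are the double crossovers. Comparing them with the parentals, only the co allele has switched, so co is the middle locus and the order is d – co – j.
d–co: (269 + 28)/1510 = 0.1967; co–j: (331 + 28)/1510 = 0.2377.
Expected DCO frequency = 0.1967 × 0.2377 ≈ 0.04676; observed = 28/1510 ≈ 0.01854.
Coefficient of coincidence = 0.01854/0.04676 ≈ 0.40.

0.40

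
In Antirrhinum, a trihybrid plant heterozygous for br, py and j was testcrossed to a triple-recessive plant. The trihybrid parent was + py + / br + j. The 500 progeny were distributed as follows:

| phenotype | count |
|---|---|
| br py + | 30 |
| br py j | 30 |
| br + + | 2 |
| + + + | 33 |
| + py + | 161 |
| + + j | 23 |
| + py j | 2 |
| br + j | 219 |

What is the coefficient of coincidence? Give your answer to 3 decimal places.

The two rarest classes, + py j and br + +, are the double crossovers. Comparing them with the parentals, only the j allele has switched, so j is the middle locus and the order is py – j – br.
py–j: (63 + 4)/500 = 0.1340; j–br: (53 + 4)/500 = 0.1140.
Expected DCO frequency = 0.1340 × 0.1140 ≈ 0.01528; observed = 4/500 ≈ 0.00800.
Coefficient of coincidence = 0.00800/0.01528 ≈ 0.524.

0.524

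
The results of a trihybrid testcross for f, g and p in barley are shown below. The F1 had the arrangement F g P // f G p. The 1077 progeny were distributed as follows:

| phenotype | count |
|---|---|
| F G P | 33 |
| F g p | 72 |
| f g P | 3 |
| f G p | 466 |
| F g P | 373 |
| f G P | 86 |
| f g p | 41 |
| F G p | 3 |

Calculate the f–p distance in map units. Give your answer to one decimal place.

15.2 map units

The two rarest classes, f g P and F G p, are the double crossovers. Comparing them with the parentals, only the f allele has switched, so f is the middle locus and the order is g – f – p.
Crossovers in the f–p interval produce the single-crossover classes F g p and f G P (72 + 86 = 158) plus the double crossovers (6).
RF(f–p) = (158 + 6) / 1077 = 164/1077 = 0.1523 → 15.2 map units.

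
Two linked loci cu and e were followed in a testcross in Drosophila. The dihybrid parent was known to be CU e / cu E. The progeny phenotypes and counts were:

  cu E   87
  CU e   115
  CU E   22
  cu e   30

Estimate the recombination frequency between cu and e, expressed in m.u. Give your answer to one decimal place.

The recombinant classes are CU E and cu e: 22 + 30 = 52.
Recombination frequency = 52/254 = 0.2047 ≈ 20.5%, i.e. 20.5 m.u.

20.5 m.u.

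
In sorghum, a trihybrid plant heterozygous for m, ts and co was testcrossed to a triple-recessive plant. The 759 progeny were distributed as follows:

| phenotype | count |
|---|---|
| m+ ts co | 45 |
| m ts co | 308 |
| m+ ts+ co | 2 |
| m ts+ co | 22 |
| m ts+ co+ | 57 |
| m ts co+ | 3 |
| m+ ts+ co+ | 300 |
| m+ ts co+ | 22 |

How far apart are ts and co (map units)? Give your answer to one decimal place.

6.5 map units

The two most frequent reciprocal classes, m+ ts+ co+ and m ts co, are the parental types, so the F1 was m+ ts+ co+ / m ts co.
The two rarest classes, m+ ts+ co and m ts co+, are the double crossovers. Comparing them with the parentals, only the co allele has switched, so co is the middle locus and the order is m – co – ts.
Crossovers in the co–ts interval produce the single-crossover classes m+ ts co+ and m ts+ co (22 + 22 = 44) plus the double crossovers (5).
RF(co–ts) = (44 + 5) / 759 = 49/759 = 0.0646 → 6.5 map units.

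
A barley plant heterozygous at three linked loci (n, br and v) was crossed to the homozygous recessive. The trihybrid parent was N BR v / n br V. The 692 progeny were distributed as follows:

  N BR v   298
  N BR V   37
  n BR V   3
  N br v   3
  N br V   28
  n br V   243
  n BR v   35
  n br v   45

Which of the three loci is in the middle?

br

The two rarest classes, N br v and n BR V, are the double crossovers. Comparing them with the parentals, only the br allele has switched, so br is the middle locus and the order is v – br – n.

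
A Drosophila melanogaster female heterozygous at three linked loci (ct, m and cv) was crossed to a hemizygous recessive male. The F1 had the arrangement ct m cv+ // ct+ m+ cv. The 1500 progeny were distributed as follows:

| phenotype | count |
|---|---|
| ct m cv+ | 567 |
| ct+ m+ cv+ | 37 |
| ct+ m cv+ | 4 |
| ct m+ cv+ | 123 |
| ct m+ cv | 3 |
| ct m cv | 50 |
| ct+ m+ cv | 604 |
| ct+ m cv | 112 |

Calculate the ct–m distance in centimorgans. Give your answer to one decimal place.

The two rarest classes, ct+ m cv+ and ct m+ cv, are the double crossovers. Comparing them with the parentals, only the ct allele has switched, so ct is the middle locus and the order is cv – ct – m.
Crossovers in the ct–m interval produce the single-crossover classes ct m+ cv+ and ct+ m cv (123 + 112 = 235) plus the double crossovers (7).
RF(ct–m) = (235 + 7) / 1500 = 242/1500 = 0.1613 → 16.1 centimorgans.

16.1 centimorgans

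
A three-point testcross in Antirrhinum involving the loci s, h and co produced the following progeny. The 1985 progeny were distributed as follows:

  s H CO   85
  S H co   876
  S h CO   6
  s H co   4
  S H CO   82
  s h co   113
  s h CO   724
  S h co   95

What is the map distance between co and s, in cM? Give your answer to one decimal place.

The two most frequent reciprocal classes, S H co and s h CO, are the parental types, so the F1 was S H co / s h CO.
The two rarest classes, s H co and S h CO, are the double crossovers. Comparing them with the parentals, only the s allele has switched, so s is the middle locus and the order is co – s – h.
Crossovers in the co–s interval produce the single-crossover classes S H CO and s h co (82 + 113 = 195) plus the double crossovers (10).
RF(co–s) = (195 + 10) / 1985 = 205/1985 = 0.1033 → 10.3 cM.

10.3 cM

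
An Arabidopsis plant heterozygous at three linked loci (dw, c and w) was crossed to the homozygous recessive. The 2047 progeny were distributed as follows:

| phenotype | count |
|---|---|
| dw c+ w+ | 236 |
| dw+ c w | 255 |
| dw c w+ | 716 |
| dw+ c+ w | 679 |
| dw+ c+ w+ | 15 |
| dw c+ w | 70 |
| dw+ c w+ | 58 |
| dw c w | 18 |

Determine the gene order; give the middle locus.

The two most frequent reciprocal classes, dw+ c+ w and dw c w+, are the parental types, so the F1 was dw+ c+ w / dw c w+.
The two rarest classes, dw+ c+ w+ and dw c w, are the double crossovers. Comparing them with the parentals, only the w allele has switched, so w is the middle locus and the order is dw – w – c.

w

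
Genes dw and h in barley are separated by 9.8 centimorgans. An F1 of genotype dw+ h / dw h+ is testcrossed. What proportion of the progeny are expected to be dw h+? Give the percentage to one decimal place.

A map distance of 9.8 centimorgans corresponds to a recombination frequency of 0.098.
The F1 is dw+ h / dw h+, so dw h+ is a parental gamete class with expected frequency (1 − r)/2 = 0.902/2 = 0.4510.
That is 0.4510 = 45.1% of the progeny.

45.1%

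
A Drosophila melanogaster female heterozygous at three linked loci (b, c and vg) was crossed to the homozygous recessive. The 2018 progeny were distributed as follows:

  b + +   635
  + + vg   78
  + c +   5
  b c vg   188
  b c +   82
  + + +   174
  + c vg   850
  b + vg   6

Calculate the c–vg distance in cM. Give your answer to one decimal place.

The two most frequent reciprocal classes, + c vg and b + +, are the parental types, so the F1 was + c vg / b + +.
The two rarest classes, + c + and b + vg, are the double crossovers. Comparing them with the parentals, only the vg allele has switched, so vg is the middle locus and the order is c – vg – b.
Crossovers in the c–vg interval produce the single-crossover classes + + vg and b c + (78 + 82 = 160) plus the double crossovers (11).
RF(c–vg) = (160 + 11) / 2018 = 171/2018 = 0.0847 → 8.5 cM.

8.5 cM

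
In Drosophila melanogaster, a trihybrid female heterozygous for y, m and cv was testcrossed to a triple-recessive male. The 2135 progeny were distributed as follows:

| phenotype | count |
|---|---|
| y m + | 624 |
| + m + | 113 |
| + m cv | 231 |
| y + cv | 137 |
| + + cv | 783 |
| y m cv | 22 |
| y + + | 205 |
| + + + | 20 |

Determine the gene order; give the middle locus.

cv

The two most frequent reciprocal classes, y m + and + + cv, are the parental types, so the F1 was y m + / + + cv.
The two rarest classes, y m cv and + + +, are the double crossovers. Comparing them with the parentals, only the cv allele has switched, so cv is the middle locus and the order is m – cv – y.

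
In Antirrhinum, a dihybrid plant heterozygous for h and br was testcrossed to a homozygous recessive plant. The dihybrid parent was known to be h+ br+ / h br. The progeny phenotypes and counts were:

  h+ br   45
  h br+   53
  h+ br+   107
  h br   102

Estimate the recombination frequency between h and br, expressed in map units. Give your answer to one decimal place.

31.9 map units

The recombinant classes are h+ br and h br+: 45 + 53 = 98.
Recombination frequency = 98/307 = 0.3192 ≈ 31.9%, i.e. 31.9 map units.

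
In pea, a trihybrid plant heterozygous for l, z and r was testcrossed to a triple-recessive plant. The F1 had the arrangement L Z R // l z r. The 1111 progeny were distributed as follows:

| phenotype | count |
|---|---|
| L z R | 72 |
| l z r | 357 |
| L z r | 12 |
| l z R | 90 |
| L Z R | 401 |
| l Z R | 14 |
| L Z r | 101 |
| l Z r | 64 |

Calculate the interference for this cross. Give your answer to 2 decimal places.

The two rarest classes, l Z R and L z r, are the double crossovers. Comparing them with the parentals, only the l allele has switched, so l is the middle locus and the order is z – l – r.
z–l: (136 + 26)/1111 = 0.1458; l–r: (191 + 26)/1111 = 0.1953.
Expected DCO frequency = 0.1458 × 0.1953 ≈ 0.02847; observed = 26/1111 ≈ 0.02340.
Coefficient of coincidence = 0.02340/0.02847 ≈ 0.82; interference = 1 − 0.82 = 0.18.

0.18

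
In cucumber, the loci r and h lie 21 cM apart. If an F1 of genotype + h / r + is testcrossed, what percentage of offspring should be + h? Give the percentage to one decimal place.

A map distance of 21 cM corresponds to a recombination frequency of 0.210.
The F1 is + h / r +, so + h is a parental gamete class with expected frequency (1 − r)/2 = 0.790/2 = 0.3950.
That is 0.3950 = 39.5% of the progeny.

39.5%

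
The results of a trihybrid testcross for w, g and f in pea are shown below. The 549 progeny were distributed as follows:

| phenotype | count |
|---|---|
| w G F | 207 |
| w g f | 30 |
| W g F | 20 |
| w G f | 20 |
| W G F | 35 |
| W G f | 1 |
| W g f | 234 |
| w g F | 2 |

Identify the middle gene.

g

The two most frequent reciprocal classes, w G F and W g f, are the parental types, so the F1 was w G F / W g f.
The two rarest classes, w g F and W G f, are the double crossovers. Comparing them with the parentals, only the g allele has switched, so g is the middle locus and the order is w – g – f.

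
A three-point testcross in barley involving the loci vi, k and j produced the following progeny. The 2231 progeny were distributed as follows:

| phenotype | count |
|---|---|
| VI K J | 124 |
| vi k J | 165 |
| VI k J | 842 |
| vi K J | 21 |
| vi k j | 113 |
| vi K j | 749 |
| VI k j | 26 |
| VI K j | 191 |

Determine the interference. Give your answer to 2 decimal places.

The two most frequent reciprocal classes, VI k J and vi K j, are the parental types, so the F1 was VI k J / vi K j.
The two rarest classes, VI k j and vi K J, are the double crossovers. Comparing them with the parentals, only the j allele has switched, so j is the middle locus and the order is vi – j – k.
vi–j: (356 + 47)/2231 = 0.1806; j–k: (237 + 47)/2231 = 0.1273.
Expected DCO frequency = 0.1806 × 0.1273 ≈ 0.02299; observed = 47/2231 ≈ 0.02107.
Coefficient of coincidence = 0.02107/0.02299 ≈ 0.92; interference = 1 − 0.92 = 0.08.

0.08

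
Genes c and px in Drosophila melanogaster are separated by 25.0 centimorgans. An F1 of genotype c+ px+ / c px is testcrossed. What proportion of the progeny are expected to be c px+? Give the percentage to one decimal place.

A map distance of 25.0 centimorgans corresponds to a recombination frequency of 0.250.
The F1 is c+ px+ / c px, so c px+ is a recombinant gamete class with expected frequency r/2 = 0.250/2 = 0.1250.
That is 0.1250 = 12.5% of the progeny.

12.5%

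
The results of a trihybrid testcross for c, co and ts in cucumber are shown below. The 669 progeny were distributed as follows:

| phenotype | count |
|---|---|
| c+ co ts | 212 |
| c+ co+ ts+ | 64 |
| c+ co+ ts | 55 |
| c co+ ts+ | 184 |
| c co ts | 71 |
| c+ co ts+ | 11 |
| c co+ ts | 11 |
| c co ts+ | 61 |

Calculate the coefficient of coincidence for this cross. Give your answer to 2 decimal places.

The two most frequent reciprocal classes, c+ co ts and c co+ ts+, are the parental types, so the F1 was c+ co ts / c co+ ts+.
The two rarest classes, c+ co ts+ and c co+ ts, are the double crossovers. Comparing them with the parentals, only the ts allele has switched, so ts is the middle locus and the order is co – ts – c.
co–ts: (116 + 22)/669 = 0.2063; ts–c: (135 + 22)/669 = 0.2347.
Expected DCO frequency = 0.2063 × 0.2347 ≈ 0.04842; observed = 22/669 ≈ 0.03288.
Coefficient of coincidence = 0.03288/0.04842 ≈ 0.68.

0.68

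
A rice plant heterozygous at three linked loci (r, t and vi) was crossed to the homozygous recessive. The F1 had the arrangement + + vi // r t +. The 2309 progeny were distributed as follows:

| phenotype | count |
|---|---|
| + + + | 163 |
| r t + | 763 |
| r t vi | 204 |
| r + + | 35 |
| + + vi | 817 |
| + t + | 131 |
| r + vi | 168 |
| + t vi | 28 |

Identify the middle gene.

The two rarest classes, + t vi and r + +, are the double crossovers. Comparing them with the parentals, only the t allele has switched, so t is the middle locus and the order is r – t – vi.

t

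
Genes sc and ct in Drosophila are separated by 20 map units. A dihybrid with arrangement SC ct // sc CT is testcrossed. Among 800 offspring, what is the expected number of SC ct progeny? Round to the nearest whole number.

320

A map distance of 20 map units corresponds to a recombination frequency of 0.200.
The F1 is SC ct / sc CT, so SC ct is a parental gamete class with expected frequency (1 − r)/2 = 0.800/2 = 0.4000.
Expected number = 0.4000 × 800 = 320.00 ≈ 320.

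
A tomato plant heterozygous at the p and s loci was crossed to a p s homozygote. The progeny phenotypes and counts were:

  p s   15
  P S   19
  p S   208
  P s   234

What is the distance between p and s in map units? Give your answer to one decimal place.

7.1 map units

The two most frequent classes, P s (234) and p S (208), are the parental types, so the F1 was P s / p S.
The recombinant classes are P S and p s: 19 + 15 = 34.
Recombination frequency = 34/476 = 0.0714 ≈ 7.1%, i.e. 7.1 map units.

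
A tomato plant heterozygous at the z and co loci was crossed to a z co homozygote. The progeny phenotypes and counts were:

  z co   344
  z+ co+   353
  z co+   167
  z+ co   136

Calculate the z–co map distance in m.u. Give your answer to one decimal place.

30.3 m.u.

The two most frequent classes, z+ co+ (353) and z co (344), are the parental types, so the F1 was z+ co+ / z co.
The recombinant classes are z+ co and z co+: 136 + 167 = 303.
Recombination frequency = 303/1000 = 0.3030 ≈ 30.3%, i.e. 30.3 m.u.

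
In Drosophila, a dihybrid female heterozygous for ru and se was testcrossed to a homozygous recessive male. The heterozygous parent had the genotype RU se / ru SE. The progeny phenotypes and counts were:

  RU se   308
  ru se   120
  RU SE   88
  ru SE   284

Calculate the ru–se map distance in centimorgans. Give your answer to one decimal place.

The recombinant classes are RU SE and ru se: 88 + 120 = 208.
Recombination frequency = 208/800 = 0.2600 ≈ 26.0%, i.e. 26.0 centimorgans.

26.0 centimorgans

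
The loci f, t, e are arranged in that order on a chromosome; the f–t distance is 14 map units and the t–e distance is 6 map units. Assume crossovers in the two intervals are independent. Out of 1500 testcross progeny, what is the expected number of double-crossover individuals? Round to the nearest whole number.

Map distances give recombination frequencies of 0.140 and 0.060 for the two intervals.
With no interference, expected double-crossover frequency = 0.140 × 0.060 = 0.00840.
Expected number = 0.00840 × 1500 = 12.60 ≈ 13.

13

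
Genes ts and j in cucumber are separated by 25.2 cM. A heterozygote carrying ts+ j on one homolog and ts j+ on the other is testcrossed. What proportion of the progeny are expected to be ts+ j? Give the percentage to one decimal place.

37.4%

A map distance of 25.2 cM corresponds to a recombination frequency of 0.252.
The F1 is ts+ j / ts j+, so ts+ j is a parental gamete class with expected frequency (1 − r)/2 = 0.748/2 = 0.3740.
That is 0.3740 = 37.4% of the progeny.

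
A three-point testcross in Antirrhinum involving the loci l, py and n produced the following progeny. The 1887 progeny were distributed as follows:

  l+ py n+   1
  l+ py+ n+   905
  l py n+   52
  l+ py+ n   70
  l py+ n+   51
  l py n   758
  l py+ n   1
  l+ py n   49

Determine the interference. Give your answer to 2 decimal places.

The two most frequent reciprocal classes, l+ py+ n+ and l py n, are the parental types, so the F1 was l+ py+ n+ / l py n.
The two rarest classes, l+ py n+ and l py+ n, are the double crossovers. Comparing them with the parentals, only the py allele has switched, so py is the middle locus and the order is n – py – l.
n–py: (122 + 2)/1887 = 0.0657; py–l: (100 + 2)/1887 = 0.0541.
Expected DCO frequency = 0.0657 × 0.0541 ≈ 0.00355; observed = 2/1887 ≈ 0.00106.
Coefficient of coincidence = 0.00106/0.00355 ≈ 0.30; interference = 1 − 0.30 = 0.70.

0.70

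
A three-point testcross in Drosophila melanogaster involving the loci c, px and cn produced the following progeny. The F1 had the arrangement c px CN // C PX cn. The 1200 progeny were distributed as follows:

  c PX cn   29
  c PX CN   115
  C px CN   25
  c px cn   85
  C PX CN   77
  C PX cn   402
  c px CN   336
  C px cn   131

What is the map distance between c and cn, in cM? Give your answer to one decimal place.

The two rarest classes, C px CN and c PX cn, are the double crossovers. Comparing them with the parentals, only the c allele has switched, so c is the middle locus and the order is cn – c – px.
Crossovers in the cn–c interval produce the single-crossover classes c px cn and C PX CN (85 + 77 = 162) plus the double crossovers (54).
RF(cn–c) = (162 + 54) / 1200 = 216/1200 = 0.1800 → 18.0 cM.

18.0 cM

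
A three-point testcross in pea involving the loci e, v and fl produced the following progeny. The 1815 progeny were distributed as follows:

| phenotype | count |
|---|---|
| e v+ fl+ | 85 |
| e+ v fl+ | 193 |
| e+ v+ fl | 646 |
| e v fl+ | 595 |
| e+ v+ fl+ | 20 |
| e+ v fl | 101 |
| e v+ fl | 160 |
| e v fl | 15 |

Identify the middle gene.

fl

The two most frequent reciprocal classes, e+ v+ fl and e v fl+, are the parental types, so the F1 was e+ v+ fl / e v fl+.
The two rarest classes, e+ v+ fl+ and e v fl, are the double crossovers. Comparing them with the parentals, only the fl allele has switched, so fl is the middle locus and the order is e – fl – v.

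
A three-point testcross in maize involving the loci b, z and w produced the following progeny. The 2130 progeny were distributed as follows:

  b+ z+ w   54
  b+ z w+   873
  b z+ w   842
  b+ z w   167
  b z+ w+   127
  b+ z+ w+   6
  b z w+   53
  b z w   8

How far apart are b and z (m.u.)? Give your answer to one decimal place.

The two most frequent reciprocal classes, b+ z w+ and b z+ w, are the parental types, so the F1 was b+ z w+ / b z+ w.
The two rarest classes, b+ z+ w+ and b z w, are the double crossovers. Comparing them with the parentals, only the z allele has switched, so z is the middle locus and the order is w – z – b.
Crossovers in the z–b interval produce the single-crossover classes b z w+ and b+ z+ w (53 + 54 = 107) plus the double crossovers (14).
RF(z–b) = (107 + 14) / 2130 = 121/2130 = 0.0568 → 5.7 m.u.

5.7 m.u.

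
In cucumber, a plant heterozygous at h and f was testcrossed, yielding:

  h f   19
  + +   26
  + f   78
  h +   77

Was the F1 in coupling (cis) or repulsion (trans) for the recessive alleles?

trans

The two most frequent classes are + f (78) and h + (77); these are the parental (non-recombinant) types.
So the F1 carried + f on one chromosome and h + on the other — the recessive alleles are on opposite chromosomes (trans / repulsion).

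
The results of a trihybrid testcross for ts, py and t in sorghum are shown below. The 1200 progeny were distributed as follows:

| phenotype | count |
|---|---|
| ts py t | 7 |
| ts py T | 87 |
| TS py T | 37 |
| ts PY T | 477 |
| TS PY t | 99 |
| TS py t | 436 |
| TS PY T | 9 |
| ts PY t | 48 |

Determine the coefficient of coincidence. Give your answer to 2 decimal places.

The two most frequent reciprocal classes, TS py t and ts PY T, are the parental types, so the F1 was TS py t / ts PY T.
The two rarest classes, ts py t and TS PY T, are the double crossovers. Comparing them with the parentals, only the ts allele has switched, so ts is the middle locus and the order is py – ts – t.
py–ts: (186 + 16)/1200 = 0.1683; ts–t: (85 + 16)/1200 = 0.0842.
Expected DCO frequency = 0.1683 × 0.0842 ≈ 0.01417; observed = 16/1200 ≈ 0.01333.
Coefficient of coincidence = 0.01333/0.01417 ≈ 0.94.

0.94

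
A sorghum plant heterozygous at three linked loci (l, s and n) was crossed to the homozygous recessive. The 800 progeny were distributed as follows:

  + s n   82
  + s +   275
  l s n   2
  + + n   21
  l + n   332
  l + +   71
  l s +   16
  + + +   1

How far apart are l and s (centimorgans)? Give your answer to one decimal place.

5.0 centimorgans

The two most frequent reciprocal classes, l + n and + s +, are the parental types, so the F1 was l + n / + s +.
The two rarest classes, l s n and + + +, are the double crossovers. Comparing them with the parentals, only the s allele has switched, so s is the middle locus and the order is n – s – l.
Crossovers in the s–l interval produce the single-crossover classes + + n and l s + (21 + 16 = 37) plus the double crossovers (3).
RF(s–l) = (37 + 3) / 800 = 40/800 = 0.0500 → 5.0 centimorgans.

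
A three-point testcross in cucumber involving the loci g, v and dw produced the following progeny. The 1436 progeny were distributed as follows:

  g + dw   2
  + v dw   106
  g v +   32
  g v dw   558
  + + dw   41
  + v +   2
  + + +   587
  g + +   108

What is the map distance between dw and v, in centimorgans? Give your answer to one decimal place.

5.4 centimorgans

The two most frequent reciprocal classes, g v dw and + + +, are the parental types, so the F1 was g v dw / + + +.
The two rarest classes, g + dw and + v +, are the double crossovers. Comparing them with the parentals, only the v allele has switched, so v is the middle locus and the order is g – v – dw.
Crossovers in the v–dw interval produce the single-crossover classes g v + and + + dw (32 + 41 = 73) plus the double crossovers (4).
RF(v–dw) = (73 + 4) / 1436 = 77/1436 = 0.0536 → 5.4 centimorgans.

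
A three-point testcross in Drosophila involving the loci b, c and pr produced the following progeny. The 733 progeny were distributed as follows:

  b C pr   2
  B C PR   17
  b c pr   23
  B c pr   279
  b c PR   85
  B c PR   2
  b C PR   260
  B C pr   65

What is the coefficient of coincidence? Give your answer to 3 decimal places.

The two most frequent reciprocal classes, b C PR and B c pr, are the parental types, so the F1 was b C PR / B c pr.
The two rarest classes, b C pr and B c PR, are the double crossovers. Comparing them with the parentals, only the pr allele has switched, so pr is the middle locus and the order is c – pr – b.
c–pr: (150 + 4)/733 = 0.2101; pr–b: (40 + 4)/733 = 0.0600.
Expected DCO frequency = 0.2101 × 0.0600 ≈ 0.01261; observed = 4/733 ≈ 0.00546.
Coefficient of coincidence = 0.00546/0.01261 ≈ 0.433.

0.433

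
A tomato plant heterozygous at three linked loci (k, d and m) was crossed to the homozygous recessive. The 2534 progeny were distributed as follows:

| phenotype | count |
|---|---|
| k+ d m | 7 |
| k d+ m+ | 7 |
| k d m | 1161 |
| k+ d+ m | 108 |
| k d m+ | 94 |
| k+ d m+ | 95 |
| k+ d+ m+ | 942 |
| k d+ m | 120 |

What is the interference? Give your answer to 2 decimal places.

The two most frequent reciprocal classes, k d m and k+ d+ m+, are the parental types, so the F1 was k d m / k+ d+ m+.
The two rarest classes, k+ d m and k d+ m+, are the double crossovers. Comparing them with the parentals, only the k allele has switched, so k is the middle locus and the order is d – k – m.
d–k: (215 + 14)/2534 = 0.0904; k–m: (202 + 14)/2534 = 0.0852.
Expected DCO frequency = 0.0904 × 0.0852 ≈ 0.00770; observed = 14/2534 ≈ 0.00552.
Coefficient of coincidence = 0.00552/0.00770 ≈ 0.72; interference = 1 − 0.72 = 0.28.

0.28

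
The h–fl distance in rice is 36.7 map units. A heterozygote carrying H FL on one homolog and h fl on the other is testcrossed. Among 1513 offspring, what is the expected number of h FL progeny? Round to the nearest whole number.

278

A map distance of 36.7 map units corresponds to a recombination frequency of 0.367.
The F1 is H FL / h fl, so h FL is a recombinant gamete class with expected frequency r/2 = 0.367/2 = 0.1835.
Expected number = 0.1835 × 1513 = 277.64 ≈ 278.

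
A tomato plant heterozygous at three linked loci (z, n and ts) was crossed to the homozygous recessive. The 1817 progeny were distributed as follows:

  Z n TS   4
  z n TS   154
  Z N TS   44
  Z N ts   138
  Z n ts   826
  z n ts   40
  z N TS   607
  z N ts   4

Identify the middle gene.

The two most frequent reciprocal classes, z N TS and Z n ts, are the parental types, so the F1 was z N TS / Z n ts.
The two rarest classes, z N ts and Z n TS, are the double crossovers. Comparing them with the parentals, only the ts allele has switched, so ts is the middle locus and the order is z – ts – n.

ts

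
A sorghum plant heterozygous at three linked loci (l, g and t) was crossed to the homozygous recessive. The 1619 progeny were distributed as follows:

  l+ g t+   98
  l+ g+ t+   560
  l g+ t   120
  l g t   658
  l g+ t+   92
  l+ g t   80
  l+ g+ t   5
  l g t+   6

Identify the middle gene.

t

The two most frequent reciprocal classes, l+ g+ t+ and l g t, are the parental types, so the F1 was l+ g+ t+ / l g t.
The two rarest classes, l+ g+ t and l g t+, are the double crossovers. Comparing them with the parentals, only the t allele has switched, so t is the middle locus and the order is l – t – g.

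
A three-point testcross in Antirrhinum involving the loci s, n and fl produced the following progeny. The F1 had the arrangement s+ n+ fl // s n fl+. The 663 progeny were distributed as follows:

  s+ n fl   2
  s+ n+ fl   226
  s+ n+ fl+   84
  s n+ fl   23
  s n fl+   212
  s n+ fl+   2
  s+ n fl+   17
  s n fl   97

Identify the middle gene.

The two rarest classes, s+ n fl and s n+ fl+, are the double crossovers. Comparing them with the parentals, only the n allele has switched, so n is the middle locus and the order is fl – n – s.

n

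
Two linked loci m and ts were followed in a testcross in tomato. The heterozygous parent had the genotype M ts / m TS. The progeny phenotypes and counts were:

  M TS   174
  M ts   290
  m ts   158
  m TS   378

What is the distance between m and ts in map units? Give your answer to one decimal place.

The recombinant classes are M TS and m ts: 174 + 158 = 332.
Recombination frequency = 332/1000 = 0.3320 ≈ 33.2%, i.e. 33.2 map units.

33.2 map units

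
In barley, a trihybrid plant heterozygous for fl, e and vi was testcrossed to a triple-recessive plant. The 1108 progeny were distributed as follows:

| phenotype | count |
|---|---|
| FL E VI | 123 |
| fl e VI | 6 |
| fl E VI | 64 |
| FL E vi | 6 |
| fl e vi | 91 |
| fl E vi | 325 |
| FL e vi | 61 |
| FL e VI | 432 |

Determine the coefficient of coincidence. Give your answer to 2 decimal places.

0.43

The two most frequent reciprocal classes, fl E vi and FL e VI, are the parental types, so the F1 was fl E vi / FL e VI.
The two rarest classes, FL E vi and fl e VI, are the double crossovers. Comparing them with the parentals, only the fl allele has switched, so fl is the middle locus and the order is e – fl – vi.
e–fl: (214 + 12)/1108 = 0.2040; fl–vi: (125 + 12)/1108 = 0.1236.
Expected DCO frequency = 0.2040 × 0.1236 ≈ 0.02521; observed = 12/1108 ≈ 0.01083.
Coefficient of coincidence = 0.01083/0.02521 ≈ 0.43.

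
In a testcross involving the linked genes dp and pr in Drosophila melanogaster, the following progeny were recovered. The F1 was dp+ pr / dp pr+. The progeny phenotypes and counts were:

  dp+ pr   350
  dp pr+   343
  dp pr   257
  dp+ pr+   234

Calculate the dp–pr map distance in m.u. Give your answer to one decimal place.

The recombinant classes are dp+ pr+ and dp pr: 234 + 257 = 491.
Recombination frequency = 491/1184 = 0.4147 ≈ 41.5%, i.e. 41.5 m.u.

41.5 m.u.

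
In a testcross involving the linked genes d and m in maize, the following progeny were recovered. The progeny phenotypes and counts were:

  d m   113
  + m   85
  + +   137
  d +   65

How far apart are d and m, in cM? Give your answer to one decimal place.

37.5 cM

The two most frequent classes, + + (137) and d m (113), are the parental types, so the F1 was + + / d m.
The recombinant classes are + m and d +: 85 + 65 = 150.
Recombination frequency = 150/400 = 0.3750 ≈ 37.5%, i.e. 37.5 cM.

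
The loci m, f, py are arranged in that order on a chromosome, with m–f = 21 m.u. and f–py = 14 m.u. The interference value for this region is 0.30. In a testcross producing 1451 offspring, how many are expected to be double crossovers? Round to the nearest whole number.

Map distances give recombination frequencies of 0.210 and 0.140 for the two intervals.
With interference 0.30 (so coincidence = 0.70), expected double-crossover frequency = 0.210 × 0.140 × 0.70 = 0.02058.
Expected number = 0.02058 × 1451 = 29.86 ≈ 30.

30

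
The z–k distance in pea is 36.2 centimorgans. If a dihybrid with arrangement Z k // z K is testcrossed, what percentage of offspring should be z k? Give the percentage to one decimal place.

A map distance of 36.2 centimorgans corresponds to a recombination frequency of 0.362.
The F1 is Z k / z K, so z k is a recombinant gamete class with expected frequency r/2 = 0.362/2 = 0.1810.
That is 0.1810 = 18.1% of the progeny.

18.1%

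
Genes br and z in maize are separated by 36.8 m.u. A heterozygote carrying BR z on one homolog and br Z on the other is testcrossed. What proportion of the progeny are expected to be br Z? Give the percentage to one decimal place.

31.6%

A map distance of 36.8 m.u. corresponds to a recombination frequency of 0.368.
The F1 is BR z / br Z, so br Z is a parental gamete class with expected frequency (1 − r)/2 = 0.632/2 = 0.3160.
That is 0.3160 = 31.6% of the progeny.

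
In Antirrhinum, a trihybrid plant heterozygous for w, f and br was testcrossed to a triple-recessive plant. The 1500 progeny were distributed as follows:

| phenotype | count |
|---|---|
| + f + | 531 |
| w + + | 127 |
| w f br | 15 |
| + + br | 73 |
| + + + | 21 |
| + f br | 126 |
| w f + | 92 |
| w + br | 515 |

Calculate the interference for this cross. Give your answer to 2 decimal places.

The two most frequent reciprocal classes, + f + and w + br, are the parental types, so the F1 was + f + / w + br.
The two rarest classes, + + + and w f br, are the double crossovers. Comparing them with the parentals, only the f allele has switched, so f is the middle locus and the order is br – f – w.
br–f: (253 + 36)/1500 = 0.1927; f–w: (165 + 36)/1500 = 0.1340.
Expected DCO frequency = 0.1927 × 0.1340 ≈ 0.02582; observed = 36/1500 ≈ 0.02400.
Coefficient of coincidence = 0.02400/0.02582 ≈ 0.93; interference = 1 − 0.93 = 0.07.

0.07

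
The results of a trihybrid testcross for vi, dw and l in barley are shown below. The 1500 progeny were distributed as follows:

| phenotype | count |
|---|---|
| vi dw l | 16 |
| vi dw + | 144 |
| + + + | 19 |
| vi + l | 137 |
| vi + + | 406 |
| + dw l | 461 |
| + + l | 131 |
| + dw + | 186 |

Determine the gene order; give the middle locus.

vi

The two most frequent reciprocal classes, vi + + and + dw l, are the parental types, so the F1 was vi + + / + dw l.
The two rarest classes, + + + and vi dw l, are the double crossovers. Comparing them with the parentals, only the vi allele has switched, so vi is the middle locus and the order is dw – vi – l.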